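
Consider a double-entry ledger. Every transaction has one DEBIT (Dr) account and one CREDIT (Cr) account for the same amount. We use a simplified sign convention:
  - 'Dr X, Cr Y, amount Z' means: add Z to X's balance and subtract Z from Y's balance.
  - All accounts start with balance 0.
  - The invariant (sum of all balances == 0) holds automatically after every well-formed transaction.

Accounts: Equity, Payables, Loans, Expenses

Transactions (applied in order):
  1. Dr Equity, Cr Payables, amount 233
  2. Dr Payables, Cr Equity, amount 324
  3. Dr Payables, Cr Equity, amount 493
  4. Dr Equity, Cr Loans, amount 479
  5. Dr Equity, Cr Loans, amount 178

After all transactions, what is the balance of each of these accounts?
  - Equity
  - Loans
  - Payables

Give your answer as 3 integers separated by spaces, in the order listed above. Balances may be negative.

After txn 1 (Dr Equity, Cr Payables, amount 233): Equity=233 Payables=-233
After txn 2 (Dr Payables, Cr Equity, amount 324): Equity=-91 Payables=91
After txn 3 (Dr Payables, Cr Equity, amount 493): Equity=-584 Payables=584
After txn 4 (Dr Equity, Cr Loans, amount 479): Equity=-105 Loans=-479 Payables=584
After txn 5 (Dr Equity, Cr Loans, amount 178): Equity=73 Loans=-657 Payables=584

Answer: 73 -657 584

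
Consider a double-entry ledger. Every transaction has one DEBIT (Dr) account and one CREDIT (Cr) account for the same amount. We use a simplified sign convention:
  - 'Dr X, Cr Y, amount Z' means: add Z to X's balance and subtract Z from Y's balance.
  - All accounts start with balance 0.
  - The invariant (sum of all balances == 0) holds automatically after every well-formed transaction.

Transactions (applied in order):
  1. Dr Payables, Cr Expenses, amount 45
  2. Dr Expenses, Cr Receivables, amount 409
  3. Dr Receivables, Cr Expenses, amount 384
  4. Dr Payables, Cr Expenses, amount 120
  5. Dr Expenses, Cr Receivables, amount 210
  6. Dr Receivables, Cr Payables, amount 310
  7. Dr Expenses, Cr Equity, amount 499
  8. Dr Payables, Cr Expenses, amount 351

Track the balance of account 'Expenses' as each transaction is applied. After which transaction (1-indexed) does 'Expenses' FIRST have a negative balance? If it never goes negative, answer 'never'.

Answer: 1

Derivation:
After txn 1: Expenses=-45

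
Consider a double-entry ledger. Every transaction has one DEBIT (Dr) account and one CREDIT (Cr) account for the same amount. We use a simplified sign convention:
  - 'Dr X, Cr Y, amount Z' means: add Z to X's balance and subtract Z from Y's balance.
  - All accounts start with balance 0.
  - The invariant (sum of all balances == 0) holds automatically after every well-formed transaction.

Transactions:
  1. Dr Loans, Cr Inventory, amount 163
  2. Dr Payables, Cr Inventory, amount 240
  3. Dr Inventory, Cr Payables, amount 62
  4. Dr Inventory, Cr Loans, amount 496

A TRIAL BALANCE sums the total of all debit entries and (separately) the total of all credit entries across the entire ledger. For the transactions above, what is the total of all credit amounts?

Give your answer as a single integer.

Answer: 961

Derivation:
Txn 1: credit+=163
Txn 2: credit+=240
Txn 3: credit+=62
Txn 4: credit+=496
Total credits = 961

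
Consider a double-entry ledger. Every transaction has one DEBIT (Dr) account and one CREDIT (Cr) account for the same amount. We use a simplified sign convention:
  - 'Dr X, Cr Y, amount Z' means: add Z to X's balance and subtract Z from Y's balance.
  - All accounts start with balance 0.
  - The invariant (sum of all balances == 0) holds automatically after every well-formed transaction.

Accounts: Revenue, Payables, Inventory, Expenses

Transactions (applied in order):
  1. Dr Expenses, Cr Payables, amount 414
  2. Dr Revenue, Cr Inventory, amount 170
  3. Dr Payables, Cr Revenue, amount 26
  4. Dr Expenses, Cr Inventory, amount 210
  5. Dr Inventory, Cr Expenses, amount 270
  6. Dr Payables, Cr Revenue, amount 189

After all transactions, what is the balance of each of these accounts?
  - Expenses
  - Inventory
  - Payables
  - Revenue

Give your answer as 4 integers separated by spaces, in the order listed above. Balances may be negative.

After txn 1 (Dr Expenses, Cr Payables, amount 414): Expenses=414 Payables=-414
After txn 2 (Dr Revenue, Cr Inventory, amount 170): Expenses=414 Inventory=-170 Payables=-414 Revenue=170
After txn 3 (Dr Payables, Cr Revenue, amount 26): Expenses=414 Inventory=-170 Payables=-388 Revenue=144
After txn 4 (Dr Expenses, Cr Inventory, amount 210): Expenses=624 Inventory=-380 Payables=-388 Revenue=144
After txn 5 (Dr Inventory, Cr Expenses, amount 270): Expenses=354 Inventory=-110 Payables=-388 Revenue=144
After txn 6 (Dr Payables, Cr Revenue, amount 189): Expenses=354 Inventory=-110 Payables=-199 Revenue=-45

Answer: 354 -110 -199 -45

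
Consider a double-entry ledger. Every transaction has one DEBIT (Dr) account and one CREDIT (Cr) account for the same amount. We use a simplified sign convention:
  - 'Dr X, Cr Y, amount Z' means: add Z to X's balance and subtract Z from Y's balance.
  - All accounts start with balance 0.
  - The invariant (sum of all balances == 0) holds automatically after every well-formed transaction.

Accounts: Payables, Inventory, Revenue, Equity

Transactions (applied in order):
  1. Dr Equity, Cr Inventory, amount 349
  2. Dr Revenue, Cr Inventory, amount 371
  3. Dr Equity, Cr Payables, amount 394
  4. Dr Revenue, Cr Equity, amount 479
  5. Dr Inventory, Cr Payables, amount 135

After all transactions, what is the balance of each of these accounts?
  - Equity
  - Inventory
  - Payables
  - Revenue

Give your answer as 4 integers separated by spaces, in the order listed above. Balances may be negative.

After txn 1 (Dr Equity, Cr Inventory, amount 349): Equity=349 Inventory=-349
After txn 2 (Dr Revenue, Cr Inventory, amount 371): Equity=349 Inventory=-720 Revenue=371
After txn 3 (Dr Equity, Cr Payables, amount 394): Equity=743 Inventory=-720 Payables=-394 Revenue=371
After txn 4 (Dr Revenue, Cr Equity, amount 479): Equity=264 Inventory=-720 Payables=-394 Revenue=850
After txn 5 (Dr Inventory, Cr Payables, amount 135): Equity=264 Inventory=-585 Payables=-529 Revenue=850

Answer: 264 -585 -529 850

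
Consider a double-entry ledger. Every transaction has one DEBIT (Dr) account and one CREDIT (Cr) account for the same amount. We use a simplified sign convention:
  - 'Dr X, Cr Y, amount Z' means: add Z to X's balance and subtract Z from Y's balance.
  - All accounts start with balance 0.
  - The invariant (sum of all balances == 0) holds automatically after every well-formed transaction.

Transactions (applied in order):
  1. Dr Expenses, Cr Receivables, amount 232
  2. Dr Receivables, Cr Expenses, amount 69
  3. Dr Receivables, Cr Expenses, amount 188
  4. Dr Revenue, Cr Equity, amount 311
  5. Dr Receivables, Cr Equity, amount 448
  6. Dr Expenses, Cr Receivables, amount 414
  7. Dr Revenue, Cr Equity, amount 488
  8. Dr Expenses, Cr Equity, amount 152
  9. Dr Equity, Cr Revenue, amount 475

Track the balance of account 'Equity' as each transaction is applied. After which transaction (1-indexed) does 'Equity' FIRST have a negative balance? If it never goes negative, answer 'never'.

Answer: 4

Derivation:
After txn 1: Equity=0
After txn 2: Equity=0
After txn 3: Equity=0
After txn 4: Equity=-311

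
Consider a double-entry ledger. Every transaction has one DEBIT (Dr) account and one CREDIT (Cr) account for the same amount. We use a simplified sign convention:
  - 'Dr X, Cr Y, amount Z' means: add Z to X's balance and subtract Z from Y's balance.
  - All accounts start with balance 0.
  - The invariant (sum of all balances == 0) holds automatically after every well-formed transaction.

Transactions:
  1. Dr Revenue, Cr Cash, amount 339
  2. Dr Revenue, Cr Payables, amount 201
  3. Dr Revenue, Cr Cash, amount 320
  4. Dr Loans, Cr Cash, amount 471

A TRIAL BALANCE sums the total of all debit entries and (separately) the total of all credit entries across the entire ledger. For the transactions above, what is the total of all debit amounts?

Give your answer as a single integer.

Txn 1: debit+=339
Txn 2: debit+=201
Txn 3: debit+=320
Txn 4: debit+=471
Total debits = 1331

Answer: 1331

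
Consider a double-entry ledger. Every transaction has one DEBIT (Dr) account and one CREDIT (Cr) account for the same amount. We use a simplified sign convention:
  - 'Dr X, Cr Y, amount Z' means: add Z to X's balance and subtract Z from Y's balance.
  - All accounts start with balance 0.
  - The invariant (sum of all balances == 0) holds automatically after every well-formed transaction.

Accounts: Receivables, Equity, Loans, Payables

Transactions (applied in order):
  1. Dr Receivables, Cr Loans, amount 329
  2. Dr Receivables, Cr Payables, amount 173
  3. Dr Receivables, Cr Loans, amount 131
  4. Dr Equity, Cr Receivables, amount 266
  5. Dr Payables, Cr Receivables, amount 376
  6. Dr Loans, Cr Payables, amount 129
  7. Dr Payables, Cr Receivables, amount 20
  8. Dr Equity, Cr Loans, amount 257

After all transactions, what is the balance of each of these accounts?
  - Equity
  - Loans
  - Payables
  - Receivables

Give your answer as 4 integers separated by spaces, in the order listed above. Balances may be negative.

Answer: 523 -588 94 -29

Derivation:
After txn 1 (Dr Receivables, Cr Loans, amount 329): Loans=-329 Receivables=329
After txn 2 (Dr Receivables, Cr Payables, amount 173): Loans=-329 Payables=-173 Receivables=502
After txn 3 (Dr Receivables, Cr Loans, amount 131): Loans=-460 Payables=-173 Receivables=633
After txn 4 (Dr Equity, Cr Receivables, amount 266): Equity=266 Loans=-460 Payables=-173 Receivables=367
After txn 5 (Dr Payables, Cr Receivables, amount 376): Equity=266 Loans=-460 Payables=203 Receivables=-9
After txn 6 (Dr Loans, Cr Payables, amount 129): Equity=266 Loans=-331 Payables=74 Receivables=-9
After txn 7 (Dr Payables, Cr Receivables, amount 20): Equity=266 Loans=-331 Payables=94 Receivables=-29
After txn 8 (Dr Equity, Cr Loans, amount 257): Equity=523 Loans=-588 Payables=94 Receivables=-29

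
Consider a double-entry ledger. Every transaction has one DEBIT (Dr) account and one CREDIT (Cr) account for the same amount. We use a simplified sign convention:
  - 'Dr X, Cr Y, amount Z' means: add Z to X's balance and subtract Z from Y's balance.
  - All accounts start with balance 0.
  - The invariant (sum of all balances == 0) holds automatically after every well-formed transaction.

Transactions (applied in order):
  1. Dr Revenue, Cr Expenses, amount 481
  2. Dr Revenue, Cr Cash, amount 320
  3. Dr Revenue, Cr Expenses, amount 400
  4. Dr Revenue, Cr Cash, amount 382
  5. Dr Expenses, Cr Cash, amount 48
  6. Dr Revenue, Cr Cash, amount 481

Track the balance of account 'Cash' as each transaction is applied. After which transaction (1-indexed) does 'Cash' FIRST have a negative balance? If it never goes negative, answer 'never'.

Answer: 2

Derivation:
After txn 1: Cash=0
After txn 2: Cash=-320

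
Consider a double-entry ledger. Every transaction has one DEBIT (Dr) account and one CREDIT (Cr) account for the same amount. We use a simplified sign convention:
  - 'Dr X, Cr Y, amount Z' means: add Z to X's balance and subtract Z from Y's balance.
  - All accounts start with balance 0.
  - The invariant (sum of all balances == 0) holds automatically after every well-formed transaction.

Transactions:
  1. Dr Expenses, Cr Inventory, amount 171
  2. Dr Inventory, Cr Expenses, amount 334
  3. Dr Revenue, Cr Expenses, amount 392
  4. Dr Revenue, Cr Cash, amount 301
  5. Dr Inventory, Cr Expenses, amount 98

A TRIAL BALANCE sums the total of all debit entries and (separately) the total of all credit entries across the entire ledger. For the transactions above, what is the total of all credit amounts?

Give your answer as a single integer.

Txn 1: credit+=171
Txn 2: credit+=334
Txn 3: credit+=392
Txn 4: credit+=301
Txn 5: credit+=98
Total credits = 1296

Answer: 1296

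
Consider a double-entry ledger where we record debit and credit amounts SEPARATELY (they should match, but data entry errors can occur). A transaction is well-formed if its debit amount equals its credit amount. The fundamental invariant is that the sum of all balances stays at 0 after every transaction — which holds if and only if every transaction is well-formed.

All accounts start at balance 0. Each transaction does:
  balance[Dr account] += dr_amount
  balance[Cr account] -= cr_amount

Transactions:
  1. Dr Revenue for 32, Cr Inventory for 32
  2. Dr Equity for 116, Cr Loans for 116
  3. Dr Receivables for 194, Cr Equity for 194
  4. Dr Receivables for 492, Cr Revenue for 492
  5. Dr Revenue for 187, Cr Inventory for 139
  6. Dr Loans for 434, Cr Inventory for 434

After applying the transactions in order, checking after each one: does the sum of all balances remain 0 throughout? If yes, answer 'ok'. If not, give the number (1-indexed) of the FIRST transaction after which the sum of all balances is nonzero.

After txn 1: dr=32 cr=32 sum_balances=0
After txn 2: dr=116 cr=116 sum_balances=0
After txn 3: dr=194 cr=194 sum_balances=0
After txn 4: dr=492 cr=492 sum_balances=0
After txn 5: dr=187 cr=139 sum_balances=48
After txn 6: dr=434 cr=434 sum_balances=48

Answer: 5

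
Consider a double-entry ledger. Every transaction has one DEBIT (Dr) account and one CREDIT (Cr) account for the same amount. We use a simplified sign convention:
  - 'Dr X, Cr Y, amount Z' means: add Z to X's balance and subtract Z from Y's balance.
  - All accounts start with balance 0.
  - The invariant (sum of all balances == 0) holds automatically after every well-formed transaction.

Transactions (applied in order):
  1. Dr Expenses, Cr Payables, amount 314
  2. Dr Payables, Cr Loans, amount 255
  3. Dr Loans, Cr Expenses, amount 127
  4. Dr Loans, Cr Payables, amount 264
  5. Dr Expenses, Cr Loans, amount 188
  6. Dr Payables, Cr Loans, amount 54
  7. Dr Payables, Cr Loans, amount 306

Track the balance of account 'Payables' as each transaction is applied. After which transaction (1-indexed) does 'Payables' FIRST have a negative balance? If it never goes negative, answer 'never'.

After txn 1: Payables=-314

Answer: 1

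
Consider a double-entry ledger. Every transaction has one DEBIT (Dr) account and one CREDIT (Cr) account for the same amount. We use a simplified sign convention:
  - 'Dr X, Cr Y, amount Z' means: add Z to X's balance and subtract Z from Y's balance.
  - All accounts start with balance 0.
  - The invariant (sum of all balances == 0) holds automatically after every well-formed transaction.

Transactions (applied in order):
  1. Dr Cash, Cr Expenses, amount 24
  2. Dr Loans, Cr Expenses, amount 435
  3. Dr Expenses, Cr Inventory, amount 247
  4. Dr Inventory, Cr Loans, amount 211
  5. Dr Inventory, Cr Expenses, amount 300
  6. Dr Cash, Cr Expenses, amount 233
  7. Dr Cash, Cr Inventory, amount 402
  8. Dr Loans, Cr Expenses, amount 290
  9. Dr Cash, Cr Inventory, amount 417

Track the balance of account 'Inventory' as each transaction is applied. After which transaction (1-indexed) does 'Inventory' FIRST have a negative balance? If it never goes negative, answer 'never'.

After txn 1: Inventory=0
After txn 2: Inventory=0
After txn 3: Inventory=-247

Answer: 3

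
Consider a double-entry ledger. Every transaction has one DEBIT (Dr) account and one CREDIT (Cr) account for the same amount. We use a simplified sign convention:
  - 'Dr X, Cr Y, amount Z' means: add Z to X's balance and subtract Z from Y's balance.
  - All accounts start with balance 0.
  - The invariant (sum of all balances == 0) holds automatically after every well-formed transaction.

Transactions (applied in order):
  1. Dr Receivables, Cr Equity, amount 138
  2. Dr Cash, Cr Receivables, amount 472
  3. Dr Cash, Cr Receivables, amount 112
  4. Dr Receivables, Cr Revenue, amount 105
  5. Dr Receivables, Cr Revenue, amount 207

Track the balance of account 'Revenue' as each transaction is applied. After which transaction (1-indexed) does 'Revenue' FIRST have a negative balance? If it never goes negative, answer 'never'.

Answer: 4

Derivation:
After txn 1: Revenue=0
After txn 2: Revenue=0
After txn 3: Revenue=0
After txn 4: Revenue=-105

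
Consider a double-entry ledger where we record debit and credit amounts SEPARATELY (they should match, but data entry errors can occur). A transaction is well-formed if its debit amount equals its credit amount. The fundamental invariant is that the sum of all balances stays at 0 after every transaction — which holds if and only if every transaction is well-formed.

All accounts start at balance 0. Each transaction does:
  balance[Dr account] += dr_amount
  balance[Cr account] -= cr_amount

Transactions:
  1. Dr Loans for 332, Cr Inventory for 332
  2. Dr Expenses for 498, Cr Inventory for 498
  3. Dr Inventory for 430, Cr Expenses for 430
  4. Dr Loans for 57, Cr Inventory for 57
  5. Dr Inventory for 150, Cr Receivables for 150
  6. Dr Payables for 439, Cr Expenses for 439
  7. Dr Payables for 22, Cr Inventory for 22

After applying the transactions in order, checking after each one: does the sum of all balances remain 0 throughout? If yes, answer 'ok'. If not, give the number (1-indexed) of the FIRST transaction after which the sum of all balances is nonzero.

After txn 1: dr=332 cr=332 sum_balances=0
After txn 2: dr=498 cr=498 sum_balances=0
After txn 3: dr=430 cr=430 sum_balances=0
After txn 4: dr=57 cr=57 sum_balances=0
After txn 5: dr=150 cr=150 sum_balances=0
After txn 6: dr=439 cr=439 sum_balances=0
After txn 7: dr=22 cr=22 sum_balances=0

Answer: ok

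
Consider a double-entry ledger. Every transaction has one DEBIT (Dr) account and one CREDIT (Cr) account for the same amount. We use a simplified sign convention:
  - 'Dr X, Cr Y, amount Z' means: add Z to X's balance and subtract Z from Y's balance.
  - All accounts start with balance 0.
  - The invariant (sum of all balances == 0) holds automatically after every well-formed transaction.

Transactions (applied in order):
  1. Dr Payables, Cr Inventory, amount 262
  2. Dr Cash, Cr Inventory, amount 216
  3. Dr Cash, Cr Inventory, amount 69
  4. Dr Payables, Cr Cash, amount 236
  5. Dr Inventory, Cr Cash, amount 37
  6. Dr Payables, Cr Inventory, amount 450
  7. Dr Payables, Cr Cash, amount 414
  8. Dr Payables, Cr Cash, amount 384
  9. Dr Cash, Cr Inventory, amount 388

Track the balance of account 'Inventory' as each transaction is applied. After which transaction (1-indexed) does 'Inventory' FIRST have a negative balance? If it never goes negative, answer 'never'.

After txn 1: Inventory=-262

Answer: 1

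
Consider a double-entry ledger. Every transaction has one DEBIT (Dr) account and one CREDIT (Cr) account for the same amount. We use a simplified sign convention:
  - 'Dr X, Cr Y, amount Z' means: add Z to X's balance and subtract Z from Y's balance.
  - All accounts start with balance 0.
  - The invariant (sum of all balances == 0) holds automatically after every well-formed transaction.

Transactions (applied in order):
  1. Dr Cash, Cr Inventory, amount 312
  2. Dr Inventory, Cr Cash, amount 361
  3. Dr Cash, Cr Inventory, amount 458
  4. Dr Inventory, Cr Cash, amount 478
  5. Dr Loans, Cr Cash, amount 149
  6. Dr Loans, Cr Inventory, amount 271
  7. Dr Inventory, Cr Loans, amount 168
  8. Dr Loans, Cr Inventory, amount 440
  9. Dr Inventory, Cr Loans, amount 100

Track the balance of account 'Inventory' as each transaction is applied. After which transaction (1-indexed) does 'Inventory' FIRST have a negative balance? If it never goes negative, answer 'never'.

Answer: 1

Derivation:
After txn 1: Inventory=-312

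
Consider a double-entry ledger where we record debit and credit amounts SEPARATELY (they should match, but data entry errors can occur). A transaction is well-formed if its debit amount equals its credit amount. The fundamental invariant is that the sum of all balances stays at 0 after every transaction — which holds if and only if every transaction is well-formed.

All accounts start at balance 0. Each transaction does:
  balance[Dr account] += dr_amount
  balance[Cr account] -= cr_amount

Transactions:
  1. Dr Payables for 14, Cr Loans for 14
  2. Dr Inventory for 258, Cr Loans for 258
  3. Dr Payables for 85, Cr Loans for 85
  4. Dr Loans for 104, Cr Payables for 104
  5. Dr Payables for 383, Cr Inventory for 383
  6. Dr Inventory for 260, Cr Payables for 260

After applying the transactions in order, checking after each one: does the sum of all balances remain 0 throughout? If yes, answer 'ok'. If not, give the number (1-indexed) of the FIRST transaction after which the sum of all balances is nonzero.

Answer: ok

Derivation:
After txn 1: dr=14 cr=14 sum_balances=0
After txn 2: dr=258 cr=258 sum_balances=0
After txn 3: dr=85 cr=85 sum_balances=0
After txn 4: dr=104 cr=104 sum_balances=0
After txn 5: dr=383 cr=383 sum_balances=0
After txn 6: dr=260 cr=260 sum_balances=0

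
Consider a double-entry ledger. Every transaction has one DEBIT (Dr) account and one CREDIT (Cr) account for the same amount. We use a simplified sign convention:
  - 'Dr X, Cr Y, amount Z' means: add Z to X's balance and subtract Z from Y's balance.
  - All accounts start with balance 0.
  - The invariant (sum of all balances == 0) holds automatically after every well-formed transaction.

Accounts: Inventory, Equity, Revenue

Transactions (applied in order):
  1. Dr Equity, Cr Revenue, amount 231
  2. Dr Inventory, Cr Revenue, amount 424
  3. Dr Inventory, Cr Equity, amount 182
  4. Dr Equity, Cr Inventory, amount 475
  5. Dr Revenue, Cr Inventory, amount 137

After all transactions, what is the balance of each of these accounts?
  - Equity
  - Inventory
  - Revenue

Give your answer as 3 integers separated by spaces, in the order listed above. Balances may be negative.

After txn 1 (Dr Equity, Cr Revenue, amount 231): Equity=231 Revenue=-231
After txn 2 (Dr Inventory, Cr Revenue, amount 424): Equity=231 Inventory=424 Revenue=-655
After txn 3 (Dr Inventory, Cr Equity, amount 182): Equity=49 Inventory=606 Revenue=-655
After txn 4 (Dr Equity, Cr Inventory, amount 475): Equity=524 Inventory=131 Revenue=-655
After txn 5 (Dr Revenue, Cr Inventory, amount 137): Equity=524 Inventory=-6 Revenue=-518

Answer: 524 -6 -518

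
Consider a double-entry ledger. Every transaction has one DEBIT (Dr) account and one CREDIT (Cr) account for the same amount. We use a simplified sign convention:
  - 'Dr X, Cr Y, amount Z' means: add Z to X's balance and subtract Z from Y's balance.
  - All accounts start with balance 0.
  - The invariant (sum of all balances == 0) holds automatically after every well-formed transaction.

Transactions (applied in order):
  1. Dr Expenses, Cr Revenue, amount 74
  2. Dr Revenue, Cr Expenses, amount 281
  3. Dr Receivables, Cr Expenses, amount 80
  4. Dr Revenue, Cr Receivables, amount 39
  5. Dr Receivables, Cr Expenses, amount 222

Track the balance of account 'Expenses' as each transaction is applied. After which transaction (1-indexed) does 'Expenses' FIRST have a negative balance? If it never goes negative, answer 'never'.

After txn 1: Expenses=74
After txn 2: Expenses=-207

Answer: 2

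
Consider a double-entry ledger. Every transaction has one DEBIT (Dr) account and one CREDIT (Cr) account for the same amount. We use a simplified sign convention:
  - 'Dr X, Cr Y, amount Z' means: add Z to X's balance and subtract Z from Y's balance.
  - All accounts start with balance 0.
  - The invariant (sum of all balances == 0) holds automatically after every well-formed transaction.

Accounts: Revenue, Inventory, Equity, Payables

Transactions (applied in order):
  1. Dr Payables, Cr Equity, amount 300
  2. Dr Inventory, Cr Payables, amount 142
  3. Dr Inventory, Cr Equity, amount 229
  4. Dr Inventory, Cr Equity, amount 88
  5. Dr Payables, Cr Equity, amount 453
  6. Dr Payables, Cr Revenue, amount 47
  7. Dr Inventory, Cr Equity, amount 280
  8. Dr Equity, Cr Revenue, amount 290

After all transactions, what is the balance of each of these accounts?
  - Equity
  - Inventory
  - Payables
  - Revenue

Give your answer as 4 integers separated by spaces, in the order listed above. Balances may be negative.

Answer: -1060 739 658 -337

Derivation:
After txn 1 (Dr Payables, Cr Equity, amount 300): Equity=-300 Payables=300
After txn 2 (Dr Inventory, Cr Payables, amount 142): Equity=-300 Inventory=142 Payables=158
After txn 3 (Dr Inventory, Cr Equity, amount 229): Equity=-529 Inventory=371 Payables=158
After txn 4 (Dr Inventory, Cr Equity, amount 88): Equity=-617 Inventory=459 Payables=158
After txn 5 (Dr Payables, Cr Equity, amount 453): Equity=-1070 Inventory=459 Payables=611
After txn 6 (Dr Payables, Cr Revenue, amount 47): Equity=-1070 Inventory=459 Payables=658 Revenue=-47
After txn 7 (Dr Inventory, Cr Equity, amount 280): Equity=-1350 Inventory=739 Payables=658 Revenue=-47
After txn 8 (Dr Equity, Cr Revenue, amount 290): Equity=-1060 Inventory=739 Payables=658 Revenue=-337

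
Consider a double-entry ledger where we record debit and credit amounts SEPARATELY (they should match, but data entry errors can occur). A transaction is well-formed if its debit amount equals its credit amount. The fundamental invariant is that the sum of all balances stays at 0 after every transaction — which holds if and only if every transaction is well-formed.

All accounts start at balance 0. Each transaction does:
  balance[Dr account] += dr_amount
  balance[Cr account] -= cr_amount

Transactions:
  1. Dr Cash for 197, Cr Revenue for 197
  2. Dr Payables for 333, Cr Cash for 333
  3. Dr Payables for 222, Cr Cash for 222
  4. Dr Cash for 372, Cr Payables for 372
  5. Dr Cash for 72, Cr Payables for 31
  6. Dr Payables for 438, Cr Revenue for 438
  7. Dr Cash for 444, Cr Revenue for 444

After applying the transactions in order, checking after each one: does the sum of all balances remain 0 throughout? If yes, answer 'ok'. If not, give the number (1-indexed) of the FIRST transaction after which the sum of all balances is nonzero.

Answer: 5

Derivation:
After txn 1: dr=197 cr=197 sum_balances=0
After txn 2: dr=333 cr=333 sum_balances=0
After txn 3: dr=222 cr=222 sum_balances=0
After txn 4: dr=372 cr=372 sum_balances=0
After txn 5: dr=72 cr=31 sum_balances=41
After txn 6: dr=438 cr=438 sum_balances=41
After txn 7: dr=444 cr=444 sum_balances=41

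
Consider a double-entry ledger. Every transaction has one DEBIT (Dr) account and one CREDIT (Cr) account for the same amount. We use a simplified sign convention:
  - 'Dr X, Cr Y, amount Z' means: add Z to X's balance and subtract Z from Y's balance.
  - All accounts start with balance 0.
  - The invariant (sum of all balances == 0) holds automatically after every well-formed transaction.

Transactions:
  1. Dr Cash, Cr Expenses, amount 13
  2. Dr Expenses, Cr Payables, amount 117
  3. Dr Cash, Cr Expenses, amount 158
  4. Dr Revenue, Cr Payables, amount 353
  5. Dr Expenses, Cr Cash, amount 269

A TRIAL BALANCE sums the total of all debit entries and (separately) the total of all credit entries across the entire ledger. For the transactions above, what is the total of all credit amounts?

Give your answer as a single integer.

Txn 1: credit+=13
Txn 2: credit+=117
Txn 3: credit+=158
Txn 4: credit+=353
Txn 5: credit+=269
Total credits = 910

Answer: 910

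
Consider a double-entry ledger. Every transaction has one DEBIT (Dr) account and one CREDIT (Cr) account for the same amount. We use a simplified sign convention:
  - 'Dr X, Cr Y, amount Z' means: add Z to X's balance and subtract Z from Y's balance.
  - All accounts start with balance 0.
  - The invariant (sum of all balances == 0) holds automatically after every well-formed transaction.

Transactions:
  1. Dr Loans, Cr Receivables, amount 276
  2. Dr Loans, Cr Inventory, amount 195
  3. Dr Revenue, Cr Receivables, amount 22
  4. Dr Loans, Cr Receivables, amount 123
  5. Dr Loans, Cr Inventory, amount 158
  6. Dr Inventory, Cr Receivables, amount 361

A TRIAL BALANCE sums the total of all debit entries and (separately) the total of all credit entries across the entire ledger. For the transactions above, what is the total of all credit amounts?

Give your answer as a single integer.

Answer: 1135

Derivation:
Txn 1: credit+=276
Txn 2: credit+=195
Txn 3: credit+=22
Txn 4: credit+=123
Txn 5: credit+=158
Txn 6: credit+=361
Total credits = 1135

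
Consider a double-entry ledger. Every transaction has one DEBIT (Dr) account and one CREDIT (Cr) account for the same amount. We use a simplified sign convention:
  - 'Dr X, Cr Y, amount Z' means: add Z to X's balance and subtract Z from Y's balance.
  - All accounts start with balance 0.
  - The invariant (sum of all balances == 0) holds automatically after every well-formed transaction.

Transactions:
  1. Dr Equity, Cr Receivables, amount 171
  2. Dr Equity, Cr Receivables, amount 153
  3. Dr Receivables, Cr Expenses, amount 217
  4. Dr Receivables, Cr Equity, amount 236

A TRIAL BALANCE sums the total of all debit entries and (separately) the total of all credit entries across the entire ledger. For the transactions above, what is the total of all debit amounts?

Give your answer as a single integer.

Answer: 777

Derivation:
Txn 1: debit+=171
Txn 2: debit+=153
Txn 3: debit+=217
Txn 4: debit+=236
Total debits = 777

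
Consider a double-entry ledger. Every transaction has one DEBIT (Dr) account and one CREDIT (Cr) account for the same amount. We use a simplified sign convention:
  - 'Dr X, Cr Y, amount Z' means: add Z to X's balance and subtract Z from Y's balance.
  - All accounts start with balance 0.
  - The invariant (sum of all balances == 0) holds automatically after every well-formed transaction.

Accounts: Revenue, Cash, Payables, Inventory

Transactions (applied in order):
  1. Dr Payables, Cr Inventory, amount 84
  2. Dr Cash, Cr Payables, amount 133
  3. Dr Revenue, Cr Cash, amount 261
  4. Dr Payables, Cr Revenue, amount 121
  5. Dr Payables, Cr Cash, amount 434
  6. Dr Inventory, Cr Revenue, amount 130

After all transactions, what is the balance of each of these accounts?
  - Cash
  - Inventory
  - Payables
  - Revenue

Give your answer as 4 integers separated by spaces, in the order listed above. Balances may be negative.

After txn 1 (Dr Payables, Cr Inventory, amount 84): Inventory=-84 Payables=84
After txn 2 (Dr Cash, Cr Payables, amount 133): Cash=133 Inventory=-84 Payables=-49
After txn 3 (Dr Revenue, Cr Cash, amount 261): Cash=-128 Inventory=-84 Payables=-49 Revenue=261
After txn 4 (Dr Payables, Cr Revenue, amount 121): Cash=-128 Inventory=-84 Payables=72 Revenue=140
After txn 5 (Dr Payables, Cr Cash, amount 434): Cash=-562 Inventory=-84 Payables=506 Revenue=140
After txn 6 (Dr Inventory, Cr Revenue, amount 130): Cash=-562 Inventory=46 Payables=506 Revenue=10

Answer: -562 46 506 10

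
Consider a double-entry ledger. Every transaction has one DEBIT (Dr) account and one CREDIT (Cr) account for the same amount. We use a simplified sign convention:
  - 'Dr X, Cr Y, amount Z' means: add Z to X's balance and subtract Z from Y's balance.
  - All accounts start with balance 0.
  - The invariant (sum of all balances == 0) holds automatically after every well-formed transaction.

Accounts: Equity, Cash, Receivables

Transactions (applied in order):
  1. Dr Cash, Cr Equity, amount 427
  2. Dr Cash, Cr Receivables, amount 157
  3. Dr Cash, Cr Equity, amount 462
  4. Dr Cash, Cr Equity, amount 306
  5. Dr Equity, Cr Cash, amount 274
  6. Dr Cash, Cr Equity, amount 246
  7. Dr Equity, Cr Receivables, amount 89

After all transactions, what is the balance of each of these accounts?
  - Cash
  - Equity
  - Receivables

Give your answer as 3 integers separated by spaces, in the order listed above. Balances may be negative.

After txn 1 (Dr Cash, Cr Equity, amount 427): Cash=427 Equity=-427
After txn 2 (Dr Cash, Cr Receivables, amount 157): Cash=584 Equity=-427 Receivables=-157
After txn 3 (Dr Cash, Cr Equity, amount 462): Cash=1046 Equity=-889 Receivables=-157
After txn 4 (Dr Cash, Cr Equity, amount 306): Cash=1352 Equity=-1195 Receivables=-157
After txn 5 (Dr Equity, Cr Cash, amount 274): Cash=1078 Equity=-921 Receivables=-157
After txn 6 (Dr Cash, Cr Equity, amount 246): Cash=1324 Equity=-1167 Receivables=-157
After txn 7 (Dr Equity, Cr Receivables, amount 89): Cash=1324 Equity=-1078 Receivables=-246

Answer: 1324 -1078 -246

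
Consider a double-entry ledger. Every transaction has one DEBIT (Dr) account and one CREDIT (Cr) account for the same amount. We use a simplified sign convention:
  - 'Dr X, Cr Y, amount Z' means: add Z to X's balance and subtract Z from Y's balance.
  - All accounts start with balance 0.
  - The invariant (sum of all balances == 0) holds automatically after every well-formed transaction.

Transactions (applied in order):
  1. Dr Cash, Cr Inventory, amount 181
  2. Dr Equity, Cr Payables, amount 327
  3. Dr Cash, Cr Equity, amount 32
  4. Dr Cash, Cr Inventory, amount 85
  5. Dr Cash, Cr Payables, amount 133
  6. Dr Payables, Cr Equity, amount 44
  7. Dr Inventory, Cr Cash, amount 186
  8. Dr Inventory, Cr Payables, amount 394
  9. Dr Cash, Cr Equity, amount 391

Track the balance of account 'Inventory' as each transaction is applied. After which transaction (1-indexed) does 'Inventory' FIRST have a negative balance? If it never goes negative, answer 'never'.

Answer: 1

Derivation:
After txn 1: Inventory=-181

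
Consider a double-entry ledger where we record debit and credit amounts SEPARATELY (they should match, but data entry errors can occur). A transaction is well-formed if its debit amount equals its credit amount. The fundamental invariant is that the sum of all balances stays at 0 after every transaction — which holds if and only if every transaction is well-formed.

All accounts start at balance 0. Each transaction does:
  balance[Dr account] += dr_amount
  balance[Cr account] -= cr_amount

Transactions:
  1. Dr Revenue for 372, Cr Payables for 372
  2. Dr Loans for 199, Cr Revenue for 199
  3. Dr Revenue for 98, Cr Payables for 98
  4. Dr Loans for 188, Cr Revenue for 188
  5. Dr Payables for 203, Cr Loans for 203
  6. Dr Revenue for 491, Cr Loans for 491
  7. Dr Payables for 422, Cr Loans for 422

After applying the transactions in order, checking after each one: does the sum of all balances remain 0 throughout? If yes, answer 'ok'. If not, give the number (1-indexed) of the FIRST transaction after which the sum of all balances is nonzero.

Answer: ok

Derivation:
After txn 1: dr=372 cr=372 sum_balances=0
After txn 2: dr=199 cr=199 sum_balances=0
After txn 3: dr=98 cr=98 sum_balances=0
After txn 4: dr=188 cr=188 sum_balances=0
After txn 5: dr=203 cr=203 sum_balances=0
After txn 6: dr=491 cr=491 sum_balances=0
After txn 7: dr=422 cr=422 sum_balances=0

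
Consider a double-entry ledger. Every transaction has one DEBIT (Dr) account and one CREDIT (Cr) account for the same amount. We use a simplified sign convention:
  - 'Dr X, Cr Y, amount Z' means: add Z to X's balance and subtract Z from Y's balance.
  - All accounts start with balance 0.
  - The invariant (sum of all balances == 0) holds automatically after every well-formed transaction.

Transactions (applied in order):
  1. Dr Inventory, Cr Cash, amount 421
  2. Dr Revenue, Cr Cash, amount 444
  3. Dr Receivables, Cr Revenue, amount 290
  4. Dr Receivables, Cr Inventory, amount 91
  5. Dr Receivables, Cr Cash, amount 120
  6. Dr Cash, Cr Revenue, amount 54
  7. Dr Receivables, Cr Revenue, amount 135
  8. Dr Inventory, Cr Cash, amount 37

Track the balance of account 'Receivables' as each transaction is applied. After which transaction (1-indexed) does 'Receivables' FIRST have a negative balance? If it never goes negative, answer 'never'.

After txn 1: Receivables=0
After txn 2: Receivables=0
After txn 3: Receivables=290
After txn 4: Receivables=381
After txn 5: Receivables=501
After txn 6: Receivables=501
After txn 7: Receivables=636
After txn 8: Receivables=636

Answer: never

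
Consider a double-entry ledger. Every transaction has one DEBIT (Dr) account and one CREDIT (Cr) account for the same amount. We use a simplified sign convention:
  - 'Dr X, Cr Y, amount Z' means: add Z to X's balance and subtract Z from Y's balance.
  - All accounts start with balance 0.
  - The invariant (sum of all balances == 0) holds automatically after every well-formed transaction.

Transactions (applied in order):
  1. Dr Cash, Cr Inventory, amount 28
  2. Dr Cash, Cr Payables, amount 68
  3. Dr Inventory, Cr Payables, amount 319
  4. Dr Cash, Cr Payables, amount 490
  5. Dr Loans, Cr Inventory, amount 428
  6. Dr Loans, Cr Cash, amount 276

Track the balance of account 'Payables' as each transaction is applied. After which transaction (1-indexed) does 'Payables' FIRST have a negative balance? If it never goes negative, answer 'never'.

Answer: 2

Derivation:
After txn 1: Payables=0
After txn 2: Payables=-68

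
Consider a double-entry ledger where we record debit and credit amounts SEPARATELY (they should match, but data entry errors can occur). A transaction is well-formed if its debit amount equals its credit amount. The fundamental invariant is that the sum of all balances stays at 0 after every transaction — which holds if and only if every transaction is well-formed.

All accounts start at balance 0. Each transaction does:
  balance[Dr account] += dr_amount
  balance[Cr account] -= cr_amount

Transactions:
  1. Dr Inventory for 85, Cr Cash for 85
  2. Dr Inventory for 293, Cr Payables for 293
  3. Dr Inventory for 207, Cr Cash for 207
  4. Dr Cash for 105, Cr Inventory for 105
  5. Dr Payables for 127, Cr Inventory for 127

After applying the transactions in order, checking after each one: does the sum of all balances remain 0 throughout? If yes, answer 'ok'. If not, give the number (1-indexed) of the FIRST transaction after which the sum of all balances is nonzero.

Answer: ok

Derivation:
After txn 1: dr=85 cr=85 sum_balances=0
After txn 2: dr=293 cr=293 sum_balances=0
After txn 3: dr=207 cr=207 sum_balances=0
After txn 4: dr=105 cr=105 sum_balances=0
After txn 5: dr=127 cr=127 sum_balances=0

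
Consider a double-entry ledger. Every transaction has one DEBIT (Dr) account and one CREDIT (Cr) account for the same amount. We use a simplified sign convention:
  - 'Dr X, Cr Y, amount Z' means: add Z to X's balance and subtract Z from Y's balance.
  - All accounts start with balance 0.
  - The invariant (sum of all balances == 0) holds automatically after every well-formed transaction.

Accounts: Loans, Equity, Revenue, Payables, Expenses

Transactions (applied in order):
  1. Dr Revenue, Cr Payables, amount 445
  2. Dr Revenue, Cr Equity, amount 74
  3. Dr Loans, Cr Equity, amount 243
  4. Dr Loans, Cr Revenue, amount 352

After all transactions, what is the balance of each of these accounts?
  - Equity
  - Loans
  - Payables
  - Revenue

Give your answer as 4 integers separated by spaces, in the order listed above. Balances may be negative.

Answer: -317 595 -445 167

Derivation:
After txn 1 (Dr Revenue, Cr Payables, amount 445): Payables=-445 Revenue=445
After txn 2 (Dr Revenue, Cr Equity, amount 74): Equity=-74 Payables=-445 Revenue=519
After txn 3 (Dr Loans, Cr Equity, amount 243): Equity=-317 Loans=243 Payables=-445 Revenue=519
After txn 4 (Dr Loans, Cr Revenue, amount 352): Equity=-317 Loans=595 Payables=-445 Revenue=167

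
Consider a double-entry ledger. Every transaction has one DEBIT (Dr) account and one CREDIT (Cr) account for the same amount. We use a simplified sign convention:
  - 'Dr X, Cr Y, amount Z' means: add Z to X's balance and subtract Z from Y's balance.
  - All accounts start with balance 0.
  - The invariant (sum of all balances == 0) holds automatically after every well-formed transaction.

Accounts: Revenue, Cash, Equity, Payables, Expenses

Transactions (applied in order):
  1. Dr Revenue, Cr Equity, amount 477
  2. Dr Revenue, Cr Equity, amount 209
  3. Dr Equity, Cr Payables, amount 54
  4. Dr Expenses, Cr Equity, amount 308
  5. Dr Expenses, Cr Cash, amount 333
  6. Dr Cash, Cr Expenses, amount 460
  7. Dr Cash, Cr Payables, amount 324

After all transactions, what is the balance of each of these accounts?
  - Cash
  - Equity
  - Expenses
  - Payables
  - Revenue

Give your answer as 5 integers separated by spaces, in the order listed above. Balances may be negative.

After txn 1 (Dr Revenue, Cr Equity, amount 477): Equity=-477 Revenue=477
After txn 2 (Dr Revenue, Cr Equity, amount 209): Equity=-686 Revenue=686
After txn 3 (Dr Equity, Cr Payables, amount 54): Equity=-632 Payables=-54 Revenue=686
After txn 4 (Dr Expenses, Cr Equity, amount 308): Equity=-940 Expenses=308 Payables=-54 Revenue=686
After txn 5 (Dr Expenses, Cr Cash, amount 333): Cash=-333 Equity=-940 Expenses=641 Payables=-54 Revenue=686
After txn 6 (Dr Cash, Cr Expenses, amount 460): Cash=127 Equity=-940 Expenses=181 Payables=-54 Revenue=686
After txn 7 (Dr Cash, Cr Payables, amount 324): Cash=451 Equity=-940 Expenses=181 Payables=-378 Revenue=686

Answer: 451 -940 181 -378 686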